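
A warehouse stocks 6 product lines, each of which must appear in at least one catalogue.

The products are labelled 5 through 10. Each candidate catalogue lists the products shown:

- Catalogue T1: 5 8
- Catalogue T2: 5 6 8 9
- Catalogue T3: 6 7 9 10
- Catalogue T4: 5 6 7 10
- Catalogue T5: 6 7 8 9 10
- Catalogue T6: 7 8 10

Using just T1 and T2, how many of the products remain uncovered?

2

Union of T1, T2 = {5, 6, 8, 9}.
Not covered: 7, 10 — 2 products.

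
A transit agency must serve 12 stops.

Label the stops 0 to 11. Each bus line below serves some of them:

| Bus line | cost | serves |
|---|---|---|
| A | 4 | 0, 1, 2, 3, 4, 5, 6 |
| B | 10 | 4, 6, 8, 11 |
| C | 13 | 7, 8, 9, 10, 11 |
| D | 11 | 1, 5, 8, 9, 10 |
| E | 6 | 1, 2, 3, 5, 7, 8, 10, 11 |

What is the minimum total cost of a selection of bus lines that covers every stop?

A, C together cover every stop (A ∪ C = {0, 1, 2, 3, 4, 5, 6, 7, 8, 9, 10, 11}); total cost 4 + 13 = 17.
The greedy pick A, E, D costs 21; no covering selection beats 17.

17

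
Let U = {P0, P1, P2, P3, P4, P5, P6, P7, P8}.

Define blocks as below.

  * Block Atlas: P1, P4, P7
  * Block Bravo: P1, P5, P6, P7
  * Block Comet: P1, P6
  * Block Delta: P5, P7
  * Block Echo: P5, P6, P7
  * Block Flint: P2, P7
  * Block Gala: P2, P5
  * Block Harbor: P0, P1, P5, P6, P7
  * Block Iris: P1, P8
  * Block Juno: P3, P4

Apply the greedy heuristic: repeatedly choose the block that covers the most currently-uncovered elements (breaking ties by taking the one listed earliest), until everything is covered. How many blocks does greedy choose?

Greedy: pick Harbor (covers 5 new) → pick Juno (covers 2 new) → pick Flint (covers 1 new) → pick Iris (covers 1 new). Total picks: 4.

4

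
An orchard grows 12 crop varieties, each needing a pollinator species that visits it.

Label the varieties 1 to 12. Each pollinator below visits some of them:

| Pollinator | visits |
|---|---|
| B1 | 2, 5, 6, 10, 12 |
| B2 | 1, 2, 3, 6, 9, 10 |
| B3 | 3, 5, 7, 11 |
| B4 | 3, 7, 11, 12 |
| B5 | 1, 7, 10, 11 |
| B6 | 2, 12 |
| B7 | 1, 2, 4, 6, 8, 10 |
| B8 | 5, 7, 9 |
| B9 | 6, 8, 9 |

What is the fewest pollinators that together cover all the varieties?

3

B4 and B7 and B8 together: B4 ∪ B7 ∪ B8 = {1, 2, 3, 4, 5, 6, 7, 8, 9, 10, 11, 12} — every variety is covered.
Only B7 contains 4, so B7 is forced; the remaining 6 varieties need at least 2 more pollinators (each remaining pollinator adds at most 4) — so at least 3 pollinators are needed, and 3 is optimal.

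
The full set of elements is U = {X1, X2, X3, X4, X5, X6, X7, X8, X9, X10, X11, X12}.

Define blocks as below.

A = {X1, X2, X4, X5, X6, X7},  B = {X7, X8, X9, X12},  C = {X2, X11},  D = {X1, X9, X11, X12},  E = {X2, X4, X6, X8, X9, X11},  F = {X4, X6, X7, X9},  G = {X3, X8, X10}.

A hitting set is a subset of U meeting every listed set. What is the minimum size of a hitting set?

3

H = {X3, X7, X11} meets every block (each contains at least one member of H), and |H| = 3.
The blocks C, F, G are pairwise disjoint, so any hitting set needs a separate element for each — at least 3. Hence 3 is optimal.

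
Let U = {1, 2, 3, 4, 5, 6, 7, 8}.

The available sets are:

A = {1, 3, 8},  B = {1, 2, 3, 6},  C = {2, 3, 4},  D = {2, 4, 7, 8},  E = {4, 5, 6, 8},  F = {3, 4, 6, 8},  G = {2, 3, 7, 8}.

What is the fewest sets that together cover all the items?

3

A and E and G together: A ∪ E ∪ G = {1, 2, 3, 4, 5, 6, 7, 8} — every item is covered.
Only E contains 5, so E is forced; the remaining 4 items need at least 2 more sets (each remaining set adds at most 3) — so at least 3 sets are needed, and 3 is optimal.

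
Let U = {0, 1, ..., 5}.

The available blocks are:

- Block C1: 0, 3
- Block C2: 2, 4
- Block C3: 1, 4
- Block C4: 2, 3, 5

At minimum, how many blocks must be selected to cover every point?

C1 and C3 and C4 together: C1 ∪ C3 ∪ C4 = {0, 1, 2, 3, 4, 5} — every point is covered.
Only C1 contains 0, so C1 is forced; the remaining 4 points need at least 2 more blocks (each remaining block adds at most 2) — so at least 3 blocks are needed, and 3 is optimal.

3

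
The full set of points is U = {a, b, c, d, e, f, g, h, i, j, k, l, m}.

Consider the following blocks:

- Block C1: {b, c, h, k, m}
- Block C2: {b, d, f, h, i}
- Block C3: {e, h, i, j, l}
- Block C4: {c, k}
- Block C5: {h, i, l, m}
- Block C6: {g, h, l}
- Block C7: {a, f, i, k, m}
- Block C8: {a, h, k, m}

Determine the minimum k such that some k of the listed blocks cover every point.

Take {C2, C3, C4, C6, C7}. Their union is {a, b, c, d, e, f, g, h, i, j, k, l, m}, which is all 13 points.
No 4 of the 8 blocks cover everything (all 70 combinations miss at least one point), so 5 is optimal.

5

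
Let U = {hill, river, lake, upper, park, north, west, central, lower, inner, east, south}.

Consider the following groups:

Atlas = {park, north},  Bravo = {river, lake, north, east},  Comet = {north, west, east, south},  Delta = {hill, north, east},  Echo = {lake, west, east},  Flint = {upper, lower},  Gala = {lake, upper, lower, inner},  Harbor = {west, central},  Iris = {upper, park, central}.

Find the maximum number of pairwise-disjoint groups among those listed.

Atlas, Echo, Flint are pairwise disjoint (Atlas={park,north}; Echo={lake,west,east}; Flint={upper,lower}).
Every remaining group overlaps one of these, and no 4 of the listed groups are pairwise disjoint, so 3 is the maximum.

3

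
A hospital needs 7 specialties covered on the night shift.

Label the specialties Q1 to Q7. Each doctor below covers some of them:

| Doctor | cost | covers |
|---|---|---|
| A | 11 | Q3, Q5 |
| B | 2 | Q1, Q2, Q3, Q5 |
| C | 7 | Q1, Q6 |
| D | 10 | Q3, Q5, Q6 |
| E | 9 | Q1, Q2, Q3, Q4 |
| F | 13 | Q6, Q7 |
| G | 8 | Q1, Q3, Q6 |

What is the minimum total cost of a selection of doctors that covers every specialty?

24

B, E, F together cover every specialty (B ∪ E ∪ F = {Q1, Q2, Q3, Q4, Q5, Q6, Q7}); total cost 2 + 9 + 13 = 24.
No covering selection has total cost below 24.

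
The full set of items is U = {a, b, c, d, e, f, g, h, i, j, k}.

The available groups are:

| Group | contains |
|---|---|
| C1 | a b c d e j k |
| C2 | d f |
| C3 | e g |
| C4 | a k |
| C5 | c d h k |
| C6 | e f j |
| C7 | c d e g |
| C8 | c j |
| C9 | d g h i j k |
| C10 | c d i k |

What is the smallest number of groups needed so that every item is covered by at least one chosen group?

3

Take {C1, C6, C9}. Their union is {a, b, c, d, e, f, g, h, i, j, k}, which is all 11 items.
Only C1 contains b, so C1 is forced; the remaining 4 items need at least 2 more groups (each remaining group adds at most 3) — so at least 3 groups are needed, and 3 is optimal.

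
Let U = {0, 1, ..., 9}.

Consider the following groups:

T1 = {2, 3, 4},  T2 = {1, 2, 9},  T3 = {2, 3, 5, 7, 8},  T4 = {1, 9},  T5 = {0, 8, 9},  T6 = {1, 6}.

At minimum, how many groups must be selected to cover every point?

4

T1, T3, T5, and T6 cover everything between them: the union {0, 1, 2, 3, 4, 5, 6, 7, 8, 9} is all of U.
Only T1 contains 4, so T1 is forced; the remaining 7 points need at least 3 more groups (each remaining group adds at most 3) — so at least 4 groups are needed, and 4 is optimal.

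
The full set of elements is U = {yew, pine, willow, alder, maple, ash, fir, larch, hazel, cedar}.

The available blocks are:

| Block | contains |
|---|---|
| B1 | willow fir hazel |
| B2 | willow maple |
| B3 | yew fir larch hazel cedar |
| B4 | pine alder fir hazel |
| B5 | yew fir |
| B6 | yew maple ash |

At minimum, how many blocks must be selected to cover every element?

B2, B3, B4, and B6 cover everything between them: the union {yew, pine, willow, alder, maple, ash, fir, larch, hazel, cedar} is all of U.
Only B3 contains larch, so B3 is forced; the remaining 5 elements need at least 3 more blocks (each remaining block adds at most 2) — so at least 4 blocks are needed, and 4 is optimal.

4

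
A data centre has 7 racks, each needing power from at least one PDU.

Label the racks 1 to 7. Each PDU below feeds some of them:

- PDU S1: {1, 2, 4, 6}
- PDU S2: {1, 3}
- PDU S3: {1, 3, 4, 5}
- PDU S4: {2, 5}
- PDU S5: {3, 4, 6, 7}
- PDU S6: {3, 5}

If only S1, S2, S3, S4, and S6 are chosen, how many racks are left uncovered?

Union of S1, S2, S3, S4, S6 = {1, 2, 3, 4, 5, 6}.
Not covered: 7 — 1 rack.

1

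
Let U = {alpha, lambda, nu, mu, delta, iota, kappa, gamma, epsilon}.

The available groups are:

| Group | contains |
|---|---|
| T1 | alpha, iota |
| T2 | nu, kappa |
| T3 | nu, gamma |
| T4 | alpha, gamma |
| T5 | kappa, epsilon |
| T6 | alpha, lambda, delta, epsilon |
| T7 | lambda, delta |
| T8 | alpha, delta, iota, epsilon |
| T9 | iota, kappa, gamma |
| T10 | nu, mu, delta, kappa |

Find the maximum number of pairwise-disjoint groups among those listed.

T1, T3, T5, T7 are pairwise disjoint (T1={alpha,iota}; T3={nu,gamma}; T5={kappa,epsilon}; T7={lambda,delta}).
Every remaining group overlaps one of these, and no 5 of the listed groups are pairwise disjoint, so 4 is the maximum.

4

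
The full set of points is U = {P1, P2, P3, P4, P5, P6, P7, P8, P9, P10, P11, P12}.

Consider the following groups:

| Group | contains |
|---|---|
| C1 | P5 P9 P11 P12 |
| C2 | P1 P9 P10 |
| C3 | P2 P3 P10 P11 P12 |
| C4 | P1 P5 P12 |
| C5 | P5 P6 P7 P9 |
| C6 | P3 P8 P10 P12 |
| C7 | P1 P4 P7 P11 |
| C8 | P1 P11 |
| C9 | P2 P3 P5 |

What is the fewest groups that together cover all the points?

C5 and C6 and C7 and C9 together: C5 ∪ C6 ∪ C7 ∪ C9 = {P1, P2, P3, P4, P5, P6, P7, P8, P9, P10, P11, P12} — every point is covered.
No 3 of the 9 groups cover everything (all 84 combinations miss at least one point), so 4 is optimal.

4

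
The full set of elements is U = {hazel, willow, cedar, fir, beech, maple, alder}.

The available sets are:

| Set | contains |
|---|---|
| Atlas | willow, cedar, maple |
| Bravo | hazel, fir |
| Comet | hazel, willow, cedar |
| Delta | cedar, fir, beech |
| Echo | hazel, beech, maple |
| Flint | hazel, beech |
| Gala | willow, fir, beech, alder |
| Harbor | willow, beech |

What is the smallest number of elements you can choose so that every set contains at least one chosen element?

H = {cedar, fir, beech} meets every set (each contains at least one member of H), and |H| = 3.
No choice of 2 elements meets every set, so 3 is the minimum.

3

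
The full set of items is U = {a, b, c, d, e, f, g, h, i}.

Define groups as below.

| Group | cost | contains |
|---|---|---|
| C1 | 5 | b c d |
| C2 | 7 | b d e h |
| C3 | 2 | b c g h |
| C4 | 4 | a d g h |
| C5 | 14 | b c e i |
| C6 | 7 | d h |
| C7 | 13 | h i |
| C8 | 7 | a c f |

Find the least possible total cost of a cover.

25

C4, C5, C8 together cover every item (C4 ∪ C5 ∪ C8 = {a, b, c, d, e, f, g, h, i}); total cost 4 + 14 + 7 = 25.
The greedy pick C3, C4, C2, C8, C7 costs 33; no covering selection beats 25.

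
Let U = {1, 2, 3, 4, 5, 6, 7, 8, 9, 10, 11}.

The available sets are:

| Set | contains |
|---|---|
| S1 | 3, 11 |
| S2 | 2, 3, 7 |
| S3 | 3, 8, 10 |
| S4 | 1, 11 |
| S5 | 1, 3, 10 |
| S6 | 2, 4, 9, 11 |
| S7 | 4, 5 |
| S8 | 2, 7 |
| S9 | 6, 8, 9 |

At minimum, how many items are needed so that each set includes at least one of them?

5

Take H = {3, 5, 7, 9, 11}. Each listed set contains at least one of these, so H is a hitting set of size 5.
No choice of 4 items meets every set, so 5 is the minimum.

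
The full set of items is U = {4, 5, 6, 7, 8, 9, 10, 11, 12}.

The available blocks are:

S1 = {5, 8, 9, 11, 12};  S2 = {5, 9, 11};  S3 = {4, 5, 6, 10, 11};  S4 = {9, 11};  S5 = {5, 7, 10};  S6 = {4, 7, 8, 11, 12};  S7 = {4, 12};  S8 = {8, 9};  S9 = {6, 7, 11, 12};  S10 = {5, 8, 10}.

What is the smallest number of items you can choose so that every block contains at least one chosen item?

3

Take H = {5, 9, 12}. Each listed block contains at least one of these, so H is a hitting set of size 3.
The blocks S5, S7, S8 are pairwise disjoint, so any hitting set needs a separate item for each — at least 3. Hence 3 is optimal.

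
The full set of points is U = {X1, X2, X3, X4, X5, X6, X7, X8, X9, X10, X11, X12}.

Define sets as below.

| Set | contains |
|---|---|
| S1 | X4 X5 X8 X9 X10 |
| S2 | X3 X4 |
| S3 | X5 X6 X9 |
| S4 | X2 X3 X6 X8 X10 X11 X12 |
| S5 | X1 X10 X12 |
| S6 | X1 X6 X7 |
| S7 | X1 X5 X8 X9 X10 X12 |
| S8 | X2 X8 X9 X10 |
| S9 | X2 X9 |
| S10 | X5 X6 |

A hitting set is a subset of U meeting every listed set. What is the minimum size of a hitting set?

4

H = {X4, X6, X9, X12} meets every set (each contains at least one member of H), and |H| = 4.
The sets S2, S5, S9, S10 are pairwise disjoint, so any hitting set needs a separate point for each — at least 4. Hence 4 is optimal.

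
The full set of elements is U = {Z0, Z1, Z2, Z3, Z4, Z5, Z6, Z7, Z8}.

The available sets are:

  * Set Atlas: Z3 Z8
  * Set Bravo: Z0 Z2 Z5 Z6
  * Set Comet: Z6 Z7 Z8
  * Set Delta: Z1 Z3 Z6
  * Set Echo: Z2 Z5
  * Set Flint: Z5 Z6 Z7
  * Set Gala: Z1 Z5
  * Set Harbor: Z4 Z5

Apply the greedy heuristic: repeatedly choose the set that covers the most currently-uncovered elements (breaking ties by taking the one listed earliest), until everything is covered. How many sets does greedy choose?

Greedy: pick Bravo (covers 4 new) → pick Atlas (covers 2 new) → pick Comet (covers 1 new) → pick Delta (covers 1 new) → pick Harbor (covers 1 new). Total picks: 5.
(The true minimum cover uses only 4 sets, so greedy is not optimal here.)

5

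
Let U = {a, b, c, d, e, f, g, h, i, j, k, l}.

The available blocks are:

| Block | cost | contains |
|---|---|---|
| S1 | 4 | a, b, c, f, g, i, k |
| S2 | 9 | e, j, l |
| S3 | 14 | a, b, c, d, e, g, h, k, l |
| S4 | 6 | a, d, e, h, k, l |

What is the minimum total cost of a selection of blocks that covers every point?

S1, S2, S4 together cover every point (S1 ∪ S2 ∪ S4 = {a, b, c, d, e, f, g, h, i, j, k, l}); total cost 4 + 9 + 6 = 19.
No covering selection has total cost below 19.

19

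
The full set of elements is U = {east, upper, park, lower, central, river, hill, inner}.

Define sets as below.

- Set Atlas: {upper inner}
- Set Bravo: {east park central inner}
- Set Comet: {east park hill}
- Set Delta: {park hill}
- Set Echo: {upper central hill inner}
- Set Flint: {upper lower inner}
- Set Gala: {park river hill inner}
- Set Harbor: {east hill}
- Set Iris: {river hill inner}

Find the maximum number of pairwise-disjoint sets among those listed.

Delta, Flint are pairwise disjoint (Delta={park,hill}; Flint={upper,lower,inner}).
Every remaining set overlaps one of these, and no 3 of the listed sets are pairwise disjoint, so 2 is the maximum.

2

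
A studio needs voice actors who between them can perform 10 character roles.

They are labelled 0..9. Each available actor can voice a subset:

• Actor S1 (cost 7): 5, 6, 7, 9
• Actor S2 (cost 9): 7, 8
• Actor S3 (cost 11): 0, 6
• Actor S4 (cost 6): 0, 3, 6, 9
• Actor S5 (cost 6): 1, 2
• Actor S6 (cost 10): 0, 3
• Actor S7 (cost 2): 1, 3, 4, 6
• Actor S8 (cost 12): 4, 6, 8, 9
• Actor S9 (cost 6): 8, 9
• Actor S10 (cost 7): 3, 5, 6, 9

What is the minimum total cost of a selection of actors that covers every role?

S1, S4, S5, S7, S9 together cover every role (S1 ∪ S4 ∪ S5 ∪ S7 ∪ S9 = {0, 1, 2, 3, 4, 5, 6, 7, 8, 9}); total cost 7 + 6 + 6 + 2 + 6 = 27.
No covering selection has total cost below 27.

27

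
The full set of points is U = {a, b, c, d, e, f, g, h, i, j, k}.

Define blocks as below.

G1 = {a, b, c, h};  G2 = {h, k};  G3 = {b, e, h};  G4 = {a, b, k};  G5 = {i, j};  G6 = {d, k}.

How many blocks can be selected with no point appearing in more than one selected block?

G1, G5, G6 are pairwise disjoint (G1={a,b,c,h}; G5={i,j}; G6={d,k}).
Every remaining block overlaps one of these, and no 4 of the listed blocks are pairwise disjoint, so 3 is the maximum.

3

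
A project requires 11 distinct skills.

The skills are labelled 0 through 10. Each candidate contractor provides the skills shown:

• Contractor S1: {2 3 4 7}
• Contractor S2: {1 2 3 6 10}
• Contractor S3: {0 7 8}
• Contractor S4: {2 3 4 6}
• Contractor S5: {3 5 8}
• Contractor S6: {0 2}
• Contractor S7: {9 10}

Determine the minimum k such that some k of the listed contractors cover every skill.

Take {S1, S2, S3, S5, S7}. Their union is {0, 1, 2, 3, 4, 5, 6, 7, 8, 9, 10}, which is all 11 skills.
No 4 of the 7 contractors cover everything (all 35 combinations miss at least one skill), so 5 is optimal.

5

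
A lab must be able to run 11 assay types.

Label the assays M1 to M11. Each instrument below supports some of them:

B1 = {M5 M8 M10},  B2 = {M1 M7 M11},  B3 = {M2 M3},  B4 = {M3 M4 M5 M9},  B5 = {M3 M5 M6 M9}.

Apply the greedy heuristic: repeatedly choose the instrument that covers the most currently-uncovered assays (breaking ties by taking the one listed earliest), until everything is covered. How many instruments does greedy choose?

Greedy: pick B4 (covers 4 new) → pick B2 (covers 3 new) → pick B1 (covers 2 new) → pick B3 (covers 1 new) → pick B5 (covers 1 new). Total picks: 5.

5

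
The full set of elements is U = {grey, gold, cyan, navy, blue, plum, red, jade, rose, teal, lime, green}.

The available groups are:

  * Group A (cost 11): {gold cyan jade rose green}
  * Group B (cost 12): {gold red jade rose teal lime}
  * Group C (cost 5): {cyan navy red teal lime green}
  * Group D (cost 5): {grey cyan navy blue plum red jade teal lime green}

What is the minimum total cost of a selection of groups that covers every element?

A, D together cover every element (A ∪ D = {grey, gold, cyan, navy, blue, plum, red, jade, rose, teal, lime, green}); total cost 11 + 5 = 16.
No covering selection has total cost below 16.

16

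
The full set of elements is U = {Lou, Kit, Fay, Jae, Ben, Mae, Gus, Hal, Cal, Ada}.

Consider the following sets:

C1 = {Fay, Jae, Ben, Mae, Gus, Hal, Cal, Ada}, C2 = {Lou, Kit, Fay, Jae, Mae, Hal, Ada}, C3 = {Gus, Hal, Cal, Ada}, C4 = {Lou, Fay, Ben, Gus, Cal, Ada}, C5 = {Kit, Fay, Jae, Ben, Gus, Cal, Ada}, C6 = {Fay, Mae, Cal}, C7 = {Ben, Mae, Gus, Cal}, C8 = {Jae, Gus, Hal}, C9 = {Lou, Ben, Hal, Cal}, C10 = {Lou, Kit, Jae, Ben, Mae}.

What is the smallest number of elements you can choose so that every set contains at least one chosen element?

2

The 2 elements {Jae, Cal} hit every set.
The sets C3, C10 are pairwise disjoint, so any hitting set needs a separate element for each — at least 2. Hence 2 is optimal.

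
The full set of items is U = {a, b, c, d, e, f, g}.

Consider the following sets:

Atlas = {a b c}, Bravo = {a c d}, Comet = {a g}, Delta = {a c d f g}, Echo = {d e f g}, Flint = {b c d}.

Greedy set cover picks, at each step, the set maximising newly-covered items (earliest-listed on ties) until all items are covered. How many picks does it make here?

Greedy: pick Delta (covers 5 new) → pick Atlas (covers 1 new) → pick Echo (covers 1 new). Total picks: 3.
(The true minimum cover uses only 2 sets, so greedy is not optimal here.)

3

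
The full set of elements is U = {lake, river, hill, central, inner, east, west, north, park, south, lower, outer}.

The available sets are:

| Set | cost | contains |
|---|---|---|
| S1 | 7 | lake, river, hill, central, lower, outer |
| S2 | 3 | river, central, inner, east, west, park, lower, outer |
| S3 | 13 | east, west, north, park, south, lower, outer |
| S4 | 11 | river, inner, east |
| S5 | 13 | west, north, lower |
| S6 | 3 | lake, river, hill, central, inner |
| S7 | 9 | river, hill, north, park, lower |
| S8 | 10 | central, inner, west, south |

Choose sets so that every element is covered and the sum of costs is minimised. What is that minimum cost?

S3, S6 together cover every element (S3 ∪ S6 = {lake, river, hill, central, inner, east, west, north, park, south, lower, outer}); total cost 13 + 3 = 16.
The greedy pick S2, S6, S3 costs 19; no covering selection beats 16.

16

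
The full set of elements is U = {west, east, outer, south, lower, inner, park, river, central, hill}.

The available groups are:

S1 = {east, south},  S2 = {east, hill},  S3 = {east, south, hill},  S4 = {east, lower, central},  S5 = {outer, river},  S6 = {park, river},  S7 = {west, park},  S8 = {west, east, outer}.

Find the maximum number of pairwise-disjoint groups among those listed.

3

S3, S5, S7 are pairwise disjoint (S3={east,south,hill}; S5={outer,river}; S7={west,park}).
Every remaining group overlaps one of these, and no 4 of the listed groups are pairwise disjoint, so 3 is the maximum.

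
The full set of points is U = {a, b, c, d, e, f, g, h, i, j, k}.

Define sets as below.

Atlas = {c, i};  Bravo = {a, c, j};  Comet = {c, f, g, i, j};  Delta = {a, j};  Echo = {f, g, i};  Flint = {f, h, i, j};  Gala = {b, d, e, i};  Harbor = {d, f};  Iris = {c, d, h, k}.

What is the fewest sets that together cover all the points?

Bravo, Comet, Gala, and Iris cover everything between them: the union {a, b, c, d, e, f, g, h, i, j, k} is all of U.
No 3 of the 9 sets cover everything (all 84 combinations miss at least one point), so 4 is optimal.

4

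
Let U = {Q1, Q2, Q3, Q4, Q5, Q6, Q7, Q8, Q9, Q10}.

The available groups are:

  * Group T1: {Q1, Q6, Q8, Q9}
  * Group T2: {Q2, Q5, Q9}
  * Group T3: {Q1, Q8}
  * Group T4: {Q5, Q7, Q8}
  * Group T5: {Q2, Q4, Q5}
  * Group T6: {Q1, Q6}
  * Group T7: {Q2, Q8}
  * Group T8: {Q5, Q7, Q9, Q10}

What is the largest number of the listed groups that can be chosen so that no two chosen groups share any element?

T6, T7, T8 are pairwise disjoint (T6={Q1,Q6}; T7={Q2,Q8}; T8={Q5,Q7,Q9,Q10}).
Every remaining group overlaps one of these, and no 4 of the listed groups are pairwise disjoint, so 3 is the maximum.

3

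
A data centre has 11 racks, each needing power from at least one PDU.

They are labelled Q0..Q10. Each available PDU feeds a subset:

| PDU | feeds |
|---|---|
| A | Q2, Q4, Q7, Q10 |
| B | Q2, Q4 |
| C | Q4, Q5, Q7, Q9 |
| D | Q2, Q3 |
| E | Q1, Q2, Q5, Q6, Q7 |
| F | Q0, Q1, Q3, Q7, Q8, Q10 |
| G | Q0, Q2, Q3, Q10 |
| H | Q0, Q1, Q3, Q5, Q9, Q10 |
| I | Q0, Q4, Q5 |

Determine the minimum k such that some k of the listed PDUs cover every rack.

Take {C, E, F}. Their union is {Q0, Q1, Q2, Q3, Q4, Q5, Q6, Q7, Q8, Q9, Q10}, which is all 11 racks.
Only E contains Q6, so E is forced; the remaining 6 racks need at least 2 more PDUs (each remaining PDU adds at most 4) — so at least 3 PDUs are needed, and 3 is optimal.

3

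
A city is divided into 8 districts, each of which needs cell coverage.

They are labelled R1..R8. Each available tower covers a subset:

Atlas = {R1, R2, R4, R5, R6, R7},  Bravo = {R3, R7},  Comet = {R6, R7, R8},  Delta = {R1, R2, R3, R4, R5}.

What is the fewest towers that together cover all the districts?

2

Take {Comet, Delta}. Their union is {R1, R2, R3, R4, R5, R6, R7, R8}, which is all 8 districts.
No single tower has all 8 districts (the largest, Atlas, has 6), so 2 is optimal.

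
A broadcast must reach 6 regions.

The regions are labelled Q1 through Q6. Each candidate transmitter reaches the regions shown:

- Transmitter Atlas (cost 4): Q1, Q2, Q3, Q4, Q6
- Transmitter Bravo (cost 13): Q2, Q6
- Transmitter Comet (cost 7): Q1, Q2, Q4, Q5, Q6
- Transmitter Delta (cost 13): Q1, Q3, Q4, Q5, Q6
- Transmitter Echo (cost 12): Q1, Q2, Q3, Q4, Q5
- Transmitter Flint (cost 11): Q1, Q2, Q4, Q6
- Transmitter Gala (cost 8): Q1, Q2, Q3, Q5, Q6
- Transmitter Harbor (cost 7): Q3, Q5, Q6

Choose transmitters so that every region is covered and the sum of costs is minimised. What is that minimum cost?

Atlas, Comet together cover every region (Atlas ∪ Comet = {Q1, Q2, Q3, Q4, Q5, Q6}); total cost 4 + 7 = 11.
No covering selection has total cost below 11.

11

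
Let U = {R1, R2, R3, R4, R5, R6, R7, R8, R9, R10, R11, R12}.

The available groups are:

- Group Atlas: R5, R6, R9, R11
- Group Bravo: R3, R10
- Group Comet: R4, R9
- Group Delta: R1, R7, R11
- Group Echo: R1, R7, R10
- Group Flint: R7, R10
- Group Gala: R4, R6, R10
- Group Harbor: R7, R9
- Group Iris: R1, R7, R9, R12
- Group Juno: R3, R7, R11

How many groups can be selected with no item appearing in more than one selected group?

3

Bravo, Comet, Delta are pairwise disjoint (Bravo={R3,R10}; Comet={R4,R9}; Delta={R1,R7,R11}).
Every remaining group overlaps one of these, and no 4 of the listed groups are pairwise disjoint, so 3 is the maximum.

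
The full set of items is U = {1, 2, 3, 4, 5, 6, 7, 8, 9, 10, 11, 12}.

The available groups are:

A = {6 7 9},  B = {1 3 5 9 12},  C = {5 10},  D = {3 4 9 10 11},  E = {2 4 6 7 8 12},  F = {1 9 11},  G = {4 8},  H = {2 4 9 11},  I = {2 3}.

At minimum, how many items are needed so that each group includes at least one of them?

The 4 items {2, 4, 5, 9} hit every group.
The groups A, C, G, I are pairwise disjoint, so any hitting set needs a separate item for each — at least 4. Hence 4 is optimal.

4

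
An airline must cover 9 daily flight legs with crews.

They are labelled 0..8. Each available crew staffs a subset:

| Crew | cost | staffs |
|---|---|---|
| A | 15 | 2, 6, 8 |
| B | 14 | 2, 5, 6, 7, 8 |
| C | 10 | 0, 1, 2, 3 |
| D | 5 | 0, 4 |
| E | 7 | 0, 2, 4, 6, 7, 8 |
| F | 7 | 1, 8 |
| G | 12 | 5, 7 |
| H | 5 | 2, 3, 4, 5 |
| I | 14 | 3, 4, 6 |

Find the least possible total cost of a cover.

19

E, F, H together cover every leg (E ∪ F ∪ H = {0, 1, 2, 3, 4, 5, 6, 7, 8}); total cost 7 + 7 + 5 = 19.
No covering selection has total cost below 19.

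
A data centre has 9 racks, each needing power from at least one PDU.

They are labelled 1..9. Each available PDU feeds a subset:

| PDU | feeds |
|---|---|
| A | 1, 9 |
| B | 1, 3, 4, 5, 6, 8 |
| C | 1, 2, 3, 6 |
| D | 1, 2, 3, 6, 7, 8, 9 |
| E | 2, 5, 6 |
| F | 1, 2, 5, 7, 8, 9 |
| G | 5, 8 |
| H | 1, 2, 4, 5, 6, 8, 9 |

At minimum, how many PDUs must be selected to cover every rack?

Take {B, F}. Their union is {1, 2, 3, 4, 5, 6, 7, 8, 9}, which is all 9 racks.
No single PDU has all 9 racks (the largest, D, has 7), so 2 is optimal.

2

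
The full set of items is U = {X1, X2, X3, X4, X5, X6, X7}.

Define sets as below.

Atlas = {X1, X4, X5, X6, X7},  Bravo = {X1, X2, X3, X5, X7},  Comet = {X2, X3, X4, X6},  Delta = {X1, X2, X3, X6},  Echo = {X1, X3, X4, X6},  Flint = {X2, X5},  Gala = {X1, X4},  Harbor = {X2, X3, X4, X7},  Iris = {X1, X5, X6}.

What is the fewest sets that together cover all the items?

2

Take {Atlas, Harbor}. Their union is {X1, X2, X3, X4, X5, X6, X7}, which is all 7 items.
No single set has all 7 items (the largest, Atlas, has 5), so 2 is optimal.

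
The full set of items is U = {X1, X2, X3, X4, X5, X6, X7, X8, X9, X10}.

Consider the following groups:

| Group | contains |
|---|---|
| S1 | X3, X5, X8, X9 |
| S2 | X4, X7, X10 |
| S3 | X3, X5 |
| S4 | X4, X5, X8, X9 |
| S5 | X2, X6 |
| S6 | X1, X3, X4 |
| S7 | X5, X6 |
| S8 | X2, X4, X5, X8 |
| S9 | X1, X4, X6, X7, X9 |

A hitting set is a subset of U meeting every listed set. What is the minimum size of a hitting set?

The 3 items {X4, X5, X6} hit every group.
The groups S2, S3, S5 are pairwise disjoint, so any hitting set needs a separate item for each — at least 3. Hence 3 is optimal.

3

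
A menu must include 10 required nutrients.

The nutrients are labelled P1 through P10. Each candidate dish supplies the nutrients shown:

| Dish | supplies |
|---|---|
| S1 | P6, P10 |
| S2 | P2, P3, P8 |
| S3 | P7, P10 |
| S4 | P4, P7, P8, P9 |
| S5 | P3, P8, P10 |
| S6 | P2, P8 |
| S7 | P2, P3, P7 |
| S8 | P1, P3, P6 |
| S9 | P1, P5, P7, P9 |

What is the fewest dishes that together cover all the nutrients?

Take {S1, S2, S4, S9}. Their union is {P1, P2, P3, P4, P5, P6, P7, P8, P9, P10}, which is all 10 nutrients.
No 3 of the 9 dishes cover everything (all 84 combinations miss at least one nutrient), so 4 is optimal.

4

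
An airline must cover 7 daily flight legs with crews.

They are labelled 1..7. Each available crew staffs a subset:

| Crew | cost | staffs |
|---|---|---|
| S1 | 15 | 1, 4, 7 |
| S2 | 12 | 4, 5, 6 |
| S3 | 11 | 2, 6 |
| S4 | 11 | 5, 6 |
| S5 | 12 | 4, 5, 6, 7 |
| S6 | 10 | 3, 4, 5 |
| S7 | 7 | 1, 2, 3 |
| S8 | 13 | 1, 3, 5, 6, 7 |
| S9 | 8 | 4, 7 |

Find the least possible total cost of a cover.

S5, S7 together cover every leg (S5 ∪ S7 = {1, 2, 3, 4, 5, 6, 7}); total cost 12 + 7 = 19.
No covering selection has total cost below 19.

19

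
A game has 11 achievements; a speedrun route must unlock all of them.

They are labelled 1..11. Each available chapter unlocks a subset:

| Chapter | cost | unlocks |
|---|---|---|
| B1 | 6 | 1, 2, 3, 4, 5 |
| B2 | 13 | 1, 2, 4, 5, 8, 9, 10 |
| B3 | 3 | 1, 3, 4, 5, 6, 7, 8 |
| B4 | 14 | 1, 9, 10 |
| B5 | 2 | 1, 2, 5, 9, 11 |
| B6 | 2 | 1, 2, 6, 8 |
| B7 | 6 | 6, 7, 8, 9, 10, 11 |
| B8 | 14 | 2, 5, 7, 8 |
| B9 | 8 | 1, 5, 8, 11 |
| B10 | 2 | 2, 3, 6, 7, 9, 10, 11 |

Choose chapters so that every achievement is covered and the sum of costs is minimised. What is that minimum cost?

5

B3, B10 together cover every achievement (B3 ∪ B10 = {1, 2, 3, 4, 5, 6, 7, 8, 9, 10, 11}); total cost 3 + 2 = 5.
No covering selection has total cost below 5.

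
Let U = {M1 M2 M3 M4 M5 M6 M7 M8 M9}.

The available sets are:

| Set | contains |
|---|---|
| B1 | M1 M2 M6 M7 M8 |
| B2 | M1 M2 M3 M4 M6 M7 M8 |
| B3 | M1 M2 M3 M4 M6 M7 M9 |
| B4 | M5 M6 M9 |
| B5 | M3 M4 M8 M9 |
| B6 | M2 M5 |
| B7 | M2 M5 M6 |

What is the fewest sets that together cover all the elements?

2

Take {B2, B4}. Their union is {M1, M2, M3, M4, M5, M6, M7, M8, M9}, which is all 9 elements.
No single set has all 9 elements (the largest, B2, has 7), so 2 is optimal.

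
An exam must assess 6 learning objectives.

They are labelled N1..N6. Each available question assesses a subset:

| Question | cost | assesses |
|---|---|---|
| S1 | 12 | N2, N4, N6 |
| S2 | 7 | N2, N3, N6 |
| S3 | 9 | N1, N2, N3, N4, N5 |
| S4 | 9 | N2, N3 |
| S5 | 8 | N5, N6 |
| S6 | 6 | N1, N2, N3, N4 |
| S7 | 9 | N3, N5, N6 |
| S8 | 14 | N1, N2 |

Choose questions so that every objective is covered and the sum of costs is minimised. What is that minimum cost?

14

S5, S6 together cover every objective (S5 ∪ S6 = {N1, N2, N3, N4, N5, N6}); total cost 8 + 6 = 14.
No covering selection has total cost below 14.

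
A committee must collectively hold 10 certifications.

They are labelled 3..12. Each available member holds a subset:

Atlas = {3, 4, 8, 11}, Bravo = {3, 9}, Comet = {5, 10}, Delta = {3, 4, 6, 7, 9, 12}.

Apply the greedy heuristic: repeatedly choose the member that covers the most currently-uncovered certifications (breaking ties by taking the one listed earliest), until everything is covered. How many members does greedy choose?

3

Greedy: pick Delta (covers 6 new) → pick Atlas (covers 2 new) → pick Comet (covers 2 new). Total picks: 3.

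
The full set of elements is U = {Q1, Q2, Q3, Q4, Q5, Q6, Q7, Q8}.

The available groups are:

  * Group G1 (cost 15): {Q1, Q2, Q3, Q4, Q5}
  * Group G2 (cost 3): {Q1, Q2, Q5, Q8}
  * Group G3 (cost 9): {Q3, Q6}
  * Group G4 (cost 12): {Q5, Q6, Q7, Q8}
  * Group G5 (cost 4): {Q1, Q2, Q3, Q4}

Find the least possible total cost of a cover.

16

G4, G5 together cover every element (G4 ∪ G5 = {Q1, Q2, Q3, Q4, Q5, Q6, Q7, Q8}); total cost 12 + 4 = 16.
The greedy pick G2, G5, G4 costs 19; no covering selection beats 16.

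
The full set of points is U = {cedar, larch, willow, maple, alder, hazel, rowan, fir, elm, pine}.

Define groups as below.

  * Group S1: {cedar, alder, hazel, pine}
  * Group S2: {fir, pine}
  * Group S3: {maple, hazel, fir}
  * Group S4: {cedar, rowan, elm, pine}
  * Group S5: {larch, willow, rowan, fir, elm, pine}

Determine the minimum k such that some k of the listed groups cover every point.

S1, S3, and S5 cover everything between them: the union {cedar, larch, willow, maple, alder, hazel, rowan, fir, elm, pine} is all of U.
Only S5 contains larch, so S5 is forced; the remaining 4 points need at least 2 more groups (each remaining group adds at most 3) — so at least 3 groups are needed, and 3 is optimal.

3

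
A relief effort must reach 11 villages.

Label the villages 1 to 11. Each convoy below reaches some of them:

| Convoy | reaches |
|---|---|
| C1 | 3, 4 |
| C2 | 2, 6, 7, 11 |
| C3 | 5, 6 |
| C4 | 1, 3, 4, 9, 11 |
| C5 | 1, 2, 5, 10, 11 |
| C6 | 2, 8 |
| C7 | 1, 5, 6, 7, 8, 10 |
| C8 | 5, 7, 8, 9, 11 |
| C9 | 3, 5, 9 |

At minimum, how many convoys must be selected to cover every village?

Take {C4, C6, C7}. Their union is {1, 2, 3, 4, 5, 6, 7, 8, 9, 10, 11}, which is all 11 villages.
No 2 of the 9 convoys cover everything (all 36 combinations miss at least one village), so 3 is optimal.

3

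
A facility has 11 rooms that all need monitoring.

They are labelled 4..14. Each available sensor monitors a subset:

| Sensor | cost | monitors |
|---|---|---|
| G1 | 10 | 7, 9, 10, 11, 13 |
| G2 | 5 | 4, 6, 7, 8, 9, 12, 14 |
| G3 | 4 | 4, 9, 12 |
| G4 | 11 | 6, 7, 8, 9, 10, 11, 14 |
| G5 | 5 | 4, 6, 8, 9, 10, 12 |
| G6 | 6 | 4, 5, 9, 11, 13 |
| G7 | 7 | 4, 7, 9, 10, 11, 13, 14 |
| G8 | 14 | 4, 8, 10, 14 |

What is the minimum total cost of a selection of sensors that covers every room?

G2, G5, G6 together cover every room (G2 ∪ G5 ∪ G6 = {4, 5, 6, 7, 8, 9, 10, 11, 12, 13, 14}); total cost 5 + 5 + 6 = 16.
No covering selection has total cost below 16.

16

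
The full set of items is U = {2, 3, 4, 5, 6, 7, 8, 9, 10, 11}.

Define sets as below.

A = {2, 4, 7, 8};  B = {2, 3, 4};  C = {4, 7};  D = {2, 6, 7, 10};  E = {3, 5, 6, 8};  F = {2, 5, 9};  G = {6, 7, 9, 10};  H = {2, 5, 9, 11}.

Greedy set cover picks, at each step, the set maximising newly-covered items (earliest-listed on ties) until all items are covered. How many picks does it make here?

Greedy: pick A (covers 4 new) → pick E (covers 3 new) → pick G (covers 2 new) → pick H (covers 1 new). Total picks: 4.

4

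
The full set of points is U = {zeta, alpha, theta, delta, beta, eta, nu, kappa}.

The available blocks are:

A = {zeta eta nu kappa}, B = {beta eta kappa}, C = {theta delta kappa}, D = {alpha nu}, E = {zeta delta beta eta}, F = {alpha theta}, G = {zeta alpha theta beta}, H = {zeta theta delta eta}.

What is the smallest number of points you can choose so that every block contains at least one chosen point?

The 3 points {theta, eta, nu} hit every block.
No choice of 2 points meets every block, so 3 is the minimum.

3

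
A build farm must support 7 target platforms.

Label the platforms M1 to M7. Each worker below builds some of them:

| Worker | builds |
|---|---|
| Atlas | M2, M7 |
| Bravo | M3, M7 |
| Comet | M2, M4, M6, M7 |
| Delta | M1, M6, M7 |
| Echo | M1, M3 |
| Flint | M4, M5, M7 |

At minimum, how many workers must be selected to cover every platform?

Comet and Echo and Flint together: Comet ∪ Echo ∪ Flint = {M1, M2, M3, M4, M5, M6, M7} — every platform is covered.
Only Flint contains M5, so Flint is forced; the remaining 4 platforms need at least 2 more workers (each remaining worker adds at most 2) — so at least 3 workers are needed, and 3 is optimal.

3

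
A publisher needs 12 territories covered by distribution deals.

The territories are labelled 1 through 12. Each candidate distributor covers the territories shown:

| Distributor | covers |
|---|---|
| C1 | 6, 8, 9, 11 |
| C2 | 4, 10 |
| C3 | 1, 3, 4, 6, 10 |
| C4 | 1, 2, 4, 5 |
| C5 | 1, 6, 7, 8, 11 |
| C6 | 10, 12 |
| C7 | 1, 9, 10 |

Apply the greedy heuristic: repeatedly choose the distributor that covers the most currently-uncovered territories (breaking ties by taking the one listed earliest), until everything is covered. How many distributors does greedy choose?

Greedy: pick C3 (covers 5 new) → pick C1 (covers 3 new) → pick C4 (covers 2 new) → pick C5 (covers 1 new) → pick C6 (covers 1 new). Total picks: 5.

5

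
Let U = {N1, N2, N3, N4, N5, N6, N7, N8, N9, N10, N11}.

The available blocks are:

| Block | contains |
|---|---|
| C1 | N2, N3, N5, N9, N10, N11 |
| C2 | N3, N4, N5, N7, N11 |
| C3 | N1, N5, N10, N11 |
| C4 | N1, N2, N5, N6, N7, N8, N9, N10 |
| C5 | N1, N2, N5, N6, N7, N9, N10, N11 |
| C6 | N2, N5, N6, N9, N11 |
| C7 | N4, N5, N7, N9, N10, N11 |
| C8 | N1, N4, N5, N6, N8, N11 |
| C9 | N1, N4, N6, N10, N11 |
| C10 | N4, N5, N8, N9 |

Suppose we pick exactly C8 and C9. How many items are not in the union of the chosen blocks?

Union of C8, C9 = {N1, N4, N5, N6, N8, N10, N11}.
Not covered: N2, N3, N7, N9 — 4 items.

4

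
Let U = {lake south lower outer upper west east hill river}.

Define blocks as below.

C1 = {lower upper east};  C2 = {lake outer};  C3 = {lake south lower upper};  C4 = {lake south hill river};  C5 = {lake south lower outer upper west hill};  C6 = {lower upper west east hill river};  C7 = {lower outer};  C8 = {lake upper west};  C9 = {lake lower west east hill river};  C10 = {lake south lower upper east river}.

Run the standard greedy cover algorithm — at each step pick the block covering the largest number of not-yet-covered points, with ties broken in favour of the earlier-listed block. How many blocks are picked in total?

Greedy: pick C5 (covers 7 new) → pick C6 (covers 2 new). Total picks: 2.

2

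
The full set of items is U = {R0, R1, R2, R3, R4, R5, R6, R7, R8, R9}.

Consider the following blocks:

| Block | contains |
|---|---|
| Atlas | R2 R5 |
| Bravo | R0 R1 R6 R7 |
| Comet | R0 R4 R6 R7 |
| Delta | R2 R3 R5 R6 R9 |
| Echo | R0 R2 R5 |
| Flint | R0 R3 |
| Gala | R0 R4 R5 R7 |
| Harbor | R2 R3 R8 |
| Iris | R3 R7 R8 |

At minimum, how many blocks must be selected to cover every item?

Bravo, Delta, Gala, and Harbor cover everything between them: the union {R0, R1, R2, R3, R4, R5, R6, R7, R8, R9} is all of U.
No 3 of the 9 blocks cover everything (all 84 combinations miss at least one item), so 4 is optimal.

4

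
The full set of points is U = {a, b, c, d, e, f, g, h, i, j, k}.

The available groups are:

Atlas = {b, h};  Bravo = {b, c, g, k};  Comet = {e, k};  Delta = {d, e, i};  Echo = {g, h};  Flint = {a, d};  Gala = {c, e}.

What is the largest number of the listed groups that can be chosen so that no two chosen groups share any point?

3

Atlas, Flint, Gala are pairwise disjoint (Atlas={b,h}; Flint={a,d}; Gala={c,e}).
Every remaining group overlaps one of these, and no 4 of the listed groups are pairwise disjoint, so 3 is the maximum.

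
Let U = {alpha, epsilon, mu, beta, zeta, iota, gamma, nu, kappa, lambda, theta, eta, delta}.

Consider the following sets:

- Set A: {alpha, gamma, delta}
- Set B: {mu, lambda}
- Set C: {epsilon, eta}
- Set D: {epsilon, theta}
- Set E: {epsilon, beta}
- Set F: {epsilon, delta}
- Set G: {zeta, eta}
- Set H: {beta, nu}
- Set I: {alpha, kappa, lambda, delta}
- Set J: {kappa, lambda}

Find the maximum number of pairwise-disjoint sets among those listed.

A, B, D, G, H are pairwise disjoint (A={alpha,gamma,delta}; B={mu,lambda}; D={epsilon,theta}; G={zeta,eta}; H={beta,nu}).
Every remaining set overlaps one of these, and no 6 of the listed sets are pairwise disjoint, so 5 is the maximum.

5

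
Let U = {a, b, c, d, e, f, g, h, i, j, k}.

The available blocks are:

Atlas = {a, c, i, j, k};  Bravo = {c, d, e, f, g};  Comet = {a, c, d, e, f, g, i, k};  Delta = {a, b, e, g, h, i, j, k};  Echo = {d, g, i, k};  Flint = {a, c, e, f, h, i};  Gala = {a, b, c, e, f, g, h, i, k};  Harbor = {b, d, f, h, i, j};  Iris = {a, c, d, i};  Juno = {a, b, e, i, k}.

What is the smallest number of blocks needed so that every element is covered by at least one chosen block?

Comet and Harbor together: Comet ∪ Harbor = {a, b, c, d, e, f, g, h, i, j, k} — every element is covered.
No single block has all 11 elements (the largest, Gala, has 9), so 2 is optimal.

2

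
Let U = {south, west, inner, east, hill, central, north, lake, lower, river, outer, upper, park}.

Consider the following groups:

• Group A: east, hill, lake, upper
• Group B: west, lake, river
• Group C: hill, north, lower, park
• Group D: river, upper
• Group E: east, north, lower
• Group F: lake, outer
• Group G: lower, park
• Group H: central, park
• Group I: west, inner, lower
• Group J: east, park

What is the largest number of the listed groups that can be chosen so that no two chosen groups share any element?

4

D, F, I, J are pairwise disjoint (D={river,upper}; F={lake,outer}; I={west,inner,lower}; J={east,park}).
Every remaining group overlaps one of these, and no 5 of the listed groups are pairwise disjoint, so 4 is the maximum.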